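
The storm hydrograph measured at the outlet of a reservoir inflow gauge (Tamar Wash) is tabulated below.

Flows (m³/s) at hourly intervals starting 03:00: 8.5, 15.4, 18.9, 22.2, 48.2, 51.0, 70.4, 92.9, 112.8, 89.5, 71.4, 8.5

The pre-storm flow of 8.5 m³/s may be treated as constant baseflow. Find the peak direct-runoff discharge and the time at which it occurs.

Subtracting baseflow gives direct-runoff ordinates: 0.0, 6.9, 10.4, 13.7, 39.7, 42.5, 61.9, 84.4, 104.3, 81.0, 62.9, 0.0 m³/s.
The maximum is 104.3 m³/s, occurring at the reading for t = 11:00.

Q_p = 104.3 m³/s at t = 11:00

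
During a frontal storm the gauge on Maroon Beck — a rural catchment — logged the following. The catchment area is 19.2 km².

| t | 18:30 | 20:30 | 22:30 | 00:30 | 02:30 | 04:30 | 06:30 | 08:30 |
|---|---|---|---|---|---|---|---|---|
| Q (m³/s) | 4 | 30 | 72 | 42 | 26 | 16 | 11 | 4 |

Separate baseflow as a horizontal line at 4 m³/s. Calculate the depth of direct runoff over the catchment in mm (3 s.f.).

Direct runoff: 0.0, 26.0, 68.0, 38.0, 22.0, 12.0, 7.0, 0.0 m³/s; ΣQ_DR = 173.0 m³/s.
V = ΣQ_DR · Δt = 173.0 × 7200 s = 1.246 × 10^6 m³.
Over A = 19.2 km², depth = V / A = 64.9 mm.

d ≈ 64.9 mm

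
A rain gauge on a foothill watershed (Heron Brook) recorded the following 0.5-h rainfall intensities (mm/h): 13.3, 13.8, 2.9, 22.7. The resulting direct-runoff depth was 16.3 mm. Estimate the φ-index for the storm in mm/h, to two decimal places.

φ ≈ 5.73 mm/h

Only the 3 blocks with intensity above φ contribute runoff: 13.3, 13.8, 22.7 mm/h.
Σ(I−φ)·Δt = d  ⇒  (13.3+13.8+22.7 − 3φ)·0.5 = 16.3
φ = (49.80 − 16.3/0.5) / 3 = 5.73 mm/h.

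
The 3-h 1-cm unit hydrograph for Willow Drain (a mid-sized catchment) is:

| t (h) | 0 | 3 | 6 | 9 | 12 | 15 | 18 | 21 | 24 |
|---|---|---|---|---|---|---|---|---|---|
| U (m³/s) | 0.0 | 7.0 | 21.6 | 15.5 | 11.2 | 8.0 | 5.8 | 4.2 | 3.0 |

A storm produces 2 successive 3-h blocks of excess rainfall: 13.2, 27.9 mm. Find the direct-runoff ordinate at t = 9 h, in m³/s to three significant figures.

Q ≈ 80.7 m³/s

By discrete convolution, Q_j = Σ (P_i / 10 mm) · U_{j−i}.
At t = 9 h (j=3): Q = (13.2/10)·15.5 + (27.9/10)·21.6 = 80.7 m³/s.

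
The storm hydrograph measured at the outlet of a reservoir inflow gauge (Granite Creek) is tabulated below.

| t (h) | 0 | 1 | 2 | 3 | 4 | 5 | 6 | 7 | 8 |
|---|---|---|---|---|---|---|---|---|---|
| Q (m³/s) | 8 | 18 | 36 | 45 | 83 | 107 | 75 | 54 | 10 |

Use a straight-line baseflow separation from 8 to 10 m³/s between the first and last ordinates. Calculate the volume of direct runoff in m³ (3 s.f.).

V ≈ 1.28 × 10^6 m³

Direct-runoff ordinates (Q − Q_b): 0.00, 9.75, 27.50, 36.25, 74.00, 97.75, 65.50, 44.25, 0.00 m³/s.
ΣQ_DR = 355.0 m³/s.
With Δt = 1 h = 3600 s, V = ΣQ_DR · Δt = 355.0 × 3600 = 1.28 × 10^6 m³.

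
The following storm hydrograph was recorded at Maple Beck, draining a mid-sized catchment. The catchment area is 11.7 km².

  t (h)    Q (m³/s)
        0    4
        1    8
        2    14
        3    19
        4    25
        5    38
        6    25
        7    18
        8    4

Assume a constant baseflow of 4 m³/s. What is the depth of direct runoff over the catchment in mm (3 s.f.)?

Direct runoff: 0.0, 4.0, 10.0, 15.0, 21.0, 34.0, 21.0, 14.0, 0.0 m³/s; ΣQ_DR = 119.0 m³/s.
V = ΣQ_DR · Δt = 119.0 × 3600 s = 4.284 × 10^5 m³.
Over A = 11.7 km², depth = V / A = 36.6 mm.

d ≈ 36.6 mm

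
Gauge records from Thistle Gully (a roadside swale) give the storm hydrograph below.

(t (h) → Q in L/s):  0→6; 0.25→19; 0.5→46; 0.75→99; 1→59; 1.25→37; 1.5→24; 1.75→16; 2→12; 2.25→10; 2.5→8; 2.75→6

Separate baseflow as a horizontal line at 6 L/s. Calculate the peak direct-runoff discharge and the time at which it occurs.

Q_p = 93.0 L/s at t = 0.75 h

Subtracting baseflow gives direct-runoff ordinates: 0.0, 13.0, 40.0, 93.0, 53.0, 31.0, 18.0, 10.0, 6.0, 4.0, 2.0, 0.0 L/s.
The maximum is 93.0 L/s, occurring at the reading for t = 0.75 h.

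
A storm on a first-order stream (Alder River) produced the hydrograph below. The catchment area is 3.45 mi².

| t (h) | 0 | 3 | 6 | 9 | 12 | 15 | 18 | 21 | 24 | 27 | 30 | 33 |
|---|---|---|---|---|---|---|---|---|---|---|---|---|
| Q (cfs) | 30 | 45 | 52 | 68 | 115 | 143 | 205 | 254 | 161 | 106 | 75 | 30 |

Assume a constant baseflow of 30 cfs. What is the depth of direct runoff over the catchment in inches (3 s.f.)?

d ≈ 1.25 in

Direct runoff: 0.0, 15.0, 22.0, 38.0, 85.0, 113.0, 175.0, 224.0, 131.0, 76.0, 45.0, 0.0 cfs; ΣQ_DR = 924.0 cfs.
V = ΣQ_DR · Δt = 924.0 × 10800 s = 9.979 × 10^6 ft³.
Over A = 3.45 mi², depth = V / A = 1.25 in.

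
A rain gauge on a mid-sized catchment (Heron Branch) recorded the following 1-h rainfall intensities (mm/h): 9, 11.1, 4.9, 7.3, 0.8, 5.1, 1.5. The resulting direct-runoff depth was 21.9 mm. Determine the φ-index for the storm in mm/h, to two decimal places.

φ ≈ 3.10 mm/h

Only the 5 blocks with intensity above φ contribute runoff: 9, 11.1, 4.9, 7.3, 5.1 mm/h.
Σ(I−φ)·Δt = d  ⇒  (9+11.1+4.9+7.3+5.1 − 5φ)·1 = 21.9
φ = (37.40 − 21.9/1) / 5 = 3.10 mm/h.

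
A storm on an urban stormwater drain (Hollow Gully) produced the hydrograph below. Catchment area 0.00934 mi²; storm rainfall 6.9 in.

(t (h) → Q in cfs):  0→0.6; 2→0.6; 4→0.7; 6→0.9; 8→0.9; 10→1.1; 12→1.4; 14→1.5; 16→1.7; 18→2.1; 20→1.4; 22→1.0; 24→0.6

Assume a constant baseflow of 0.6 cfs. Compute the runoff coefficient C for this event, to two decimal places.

ΣQ_DR = 6.700 cfs; V = ΣQ_DR·Δt = 48240 ft³.
Runoff depth d = V / A = 2.223 in.
C = d / P = 2.223 / 6.9 = 0.32.

C ≈ 0.32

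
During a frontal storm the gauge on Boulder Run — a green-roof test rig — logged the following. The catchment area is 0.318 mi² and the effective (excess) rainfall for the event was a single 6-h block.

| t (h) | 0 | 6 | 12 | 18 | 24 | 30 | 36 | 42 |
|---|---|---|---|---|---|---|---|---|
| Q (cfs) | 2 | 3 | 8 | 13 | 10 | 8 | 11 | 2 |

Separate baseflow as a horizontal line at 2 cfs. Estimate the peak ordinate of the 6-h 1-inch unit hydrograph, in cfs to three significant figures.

U_p ≈ 9.18 cfs

Direct runoff: 0.0, 1.0, 6.0, 11.0, 8.0, 6.0, 9.0, 0.0 cfs; ΣQ_DR = 41.00 cfs, peak = 11.0 cfs.
Runoff depth d = ΣQ_DR·Δt / A = 41.00 × 21600 / (0.318 mi²) = 1.199 in.
The 1-inch UH is the DRH scaled by (1 in)/d, so U_p = 11.0 × 1/1.199 = 9.18 cfs.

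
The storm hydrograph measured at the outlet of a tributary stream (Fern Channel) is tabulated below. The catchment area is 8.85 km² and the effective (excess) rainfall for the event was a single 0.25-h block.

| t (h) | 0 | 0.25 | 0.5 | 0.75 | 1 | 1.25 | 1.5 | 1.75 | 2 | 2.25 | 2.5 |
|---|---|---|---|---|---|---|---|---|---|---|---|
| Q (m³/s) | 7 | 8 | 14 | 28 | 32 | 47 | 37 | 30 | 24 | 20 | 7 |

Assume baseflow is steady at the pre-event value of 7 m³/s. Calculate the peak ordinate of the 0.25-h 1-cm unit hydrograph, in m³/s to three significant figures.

U_p ≈ 22.2 m³/s

Direct runoff: 0.0, 1.0, 7.0, 21.0, 25.0, 40.0, 30.0, 23.0, 17.0, 13.0, 0.0 m³/s; ΣQ_DR = 177.0 m³/s, peak = 40.0 m³/s.
Runoff depth d = ΣQ_DR·Δt / A = 177.0 × 900 / (8.85 km²) = 18.00 mm.
The 1-cm UH is the DRH scaled by (10 mm)/d, so U_p = 40.0 × 10/18.00 = 22.2 m³/s.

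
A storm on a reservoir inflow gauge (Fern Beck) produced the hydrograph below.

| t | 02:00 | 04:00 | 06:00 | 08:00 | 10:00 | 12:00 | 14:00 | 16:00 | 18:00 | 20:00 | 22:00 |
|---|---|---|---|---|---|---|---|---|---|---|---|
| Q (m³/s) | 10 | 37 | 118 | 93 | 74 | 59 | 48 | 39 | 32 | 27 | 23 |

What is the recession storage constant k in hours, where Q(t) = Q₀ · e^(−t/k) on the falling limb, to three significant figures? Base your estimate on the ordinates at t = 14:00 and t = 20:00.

k ≈ 10.4 h

On the falling limb, Q drops from 48 to 27 m³/s between t = 14:00 and t = 20:00 (Δt = 6 h).
k = −Δt / ln(Q₂/Q₁) = −6 / ln(27/48) = 10.4 h.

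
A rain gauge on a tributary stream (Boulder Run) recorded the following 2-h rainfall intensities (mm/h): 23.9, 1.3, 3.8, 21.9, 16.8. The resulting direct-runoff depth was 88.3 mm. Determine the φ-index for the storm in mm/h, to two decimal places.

φ ≈ 6.15 mm/h

Only the 3 blocks with intensity above φ contribute runoff: 23.9, 21.9, 16.8 mm/h.
Σ(I−φ)·Δt = d  ⇒  (23.9+21.9+16.8 − 3φ)·2 = 88.3
φ = (62.60 − 88.3/2) / 3 = 6.15 mm/h.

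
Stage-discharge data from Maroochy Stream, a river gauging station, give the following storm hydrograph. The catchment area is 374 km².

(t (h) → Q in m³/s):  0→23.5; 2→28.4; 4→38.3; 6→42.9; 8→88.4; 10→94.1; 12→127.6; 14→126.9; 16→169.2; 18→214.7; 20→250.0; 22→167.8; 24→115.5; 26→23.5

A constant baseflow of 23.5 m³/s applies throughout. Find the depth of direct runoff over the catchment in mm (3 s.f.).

d ≈ 22.8 mm

Direct runoff: 0.0, 4.9, 14.8, 19.4, 64.9, 70.6, 104.1, 103.4, 145.7, 191.2, 226.5, 144.3, 92.0, 0.0 m³/s; ΣQ_DR = 1182 m³/s.
V = ΣQ_DR · Δt = 1182 × 7200 s = 8.509 × 10^6 m³.
Over A = 374 km², depth = V / A = 22.8 mm.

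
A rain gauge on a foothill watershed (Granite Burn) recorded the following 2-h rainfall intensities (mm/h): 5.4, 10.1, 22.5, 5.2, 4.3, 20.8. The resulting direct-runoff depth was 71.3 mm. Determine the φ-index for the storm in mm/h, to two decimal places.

φ ≈ 5.92 mm/h

Only the 3 blocks with intensity above φ contribute runoff: 10.1, 22.5, 20.8 mm/h.
Σ(I−φ)·Δt = d  ⇒  (10.1+22.5+20.8 − 3φ)·2 = 71.3
φ = (53.40 − 71.3/2) / 3 = 5.92 mm/h.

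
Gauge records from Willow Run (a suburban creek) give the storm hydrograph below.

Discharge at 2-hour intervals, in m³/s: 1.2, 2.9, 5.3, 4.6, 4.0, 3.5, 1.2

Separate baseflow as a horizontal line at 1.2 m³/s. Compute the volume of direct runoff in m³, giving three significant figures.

V ≈ 1.03 × 10^5 m³

Direct-runoff ordinates (Q − Q_b): 0.0, 1.7, 4.1, 3.4, 2.8, 2.3, 0.0 m³/s.
ΣQ_DR = 14.30 m³/s.
With Δt = 2 h = 7200 s, V = ΣQ_DR · Δt = 14.30 × 7200 = 1.03 × 10^5 m³.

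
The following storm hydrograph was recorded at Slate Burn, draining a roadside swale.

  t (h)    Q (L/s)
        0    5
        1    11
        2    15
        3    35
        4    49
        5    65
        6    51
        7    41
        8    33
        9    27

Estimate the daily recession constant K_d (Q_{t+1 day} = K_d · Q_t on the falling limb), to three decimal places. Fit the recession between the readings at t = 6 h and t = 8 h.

K_d ≈ 0.005

Between t = 6 h and t = 8 h the flow falls from 51 to 33 L/s over 2×1 h = 2 h.
Per-interval ratio K = (33/51)^(1/2) = 0.8044; K_d = K^(24/1) = 0.005.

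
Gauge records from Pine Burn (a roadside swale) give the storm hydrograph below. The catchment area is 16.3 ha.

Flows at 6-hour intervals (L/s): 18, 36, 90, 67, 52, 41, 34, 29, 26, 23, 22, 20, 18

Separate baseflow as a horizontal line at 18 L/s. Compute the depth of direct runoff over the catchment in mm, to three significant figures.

Direct runoff: 0.0, 18.0, 72.0, 49.0, 34.0, 23.0, 16.0, 11.0, 8.0, 5.0, 4.0, 2.0, 0.0 L/s; ΣQ_DR = 242.0 L/s.
V = ΣQ_DR · Δt = 242.0 × 21600 s = 5.227 × 10^6 L.
Over A = 16.3 ha, depth = V / A = 32.1 mm.

d ≈ 32.1 mm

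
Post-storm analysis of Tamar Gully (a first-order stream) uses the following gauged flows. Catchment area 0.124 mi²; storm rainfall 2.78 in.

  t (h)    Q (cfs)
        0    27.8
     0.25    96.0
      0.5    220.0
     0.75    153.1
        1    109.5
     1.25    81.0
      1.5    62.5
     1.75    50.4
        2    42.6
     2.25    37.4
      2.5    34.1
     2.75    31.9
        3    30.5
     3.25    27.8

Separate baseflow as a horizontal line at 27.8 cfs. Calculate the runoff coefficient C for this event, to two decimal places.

C ≈ 0.69

ΣQ_DR = 615.4 cfs; V = ΣQ_DR·Δt = 5.539 × 10^5 ft³.
Runoff depth d = V / A = 1.923 in.
C = d / P = 1.923 / 2.78 = 0.69.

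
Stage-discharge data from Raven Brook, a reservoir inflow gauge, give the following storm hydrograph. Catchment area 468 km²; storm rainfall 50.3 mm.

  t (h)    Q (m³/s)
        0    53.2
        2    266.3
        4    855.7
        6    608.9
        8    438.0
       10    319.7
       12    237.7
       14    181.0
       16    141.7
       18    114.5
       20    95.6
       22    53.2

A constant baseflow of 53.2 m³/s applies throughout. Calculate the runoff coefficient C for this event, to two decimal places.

C ≈ 0.83

ΣQ_DR = 2727 m³/s; V = ΣQ_DR·Δt = 1.964 × 10^7 m³.
Runoff depth d = V / A = 41.96 mm.
C = d / P = 41.96 / 50.3 = 0.83.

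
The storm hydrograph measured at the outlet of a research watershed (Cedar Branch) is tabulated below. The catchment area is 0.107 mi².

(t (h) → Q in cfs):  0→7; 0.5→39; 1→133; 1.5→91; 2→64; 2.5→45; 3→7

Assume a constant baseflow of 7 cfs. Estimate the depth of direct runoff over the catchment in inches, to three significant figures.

Direct runoff: 0.0, 32.0, 126.0, 84.0, 57.0, 38.0, 0.0 cfs; ΣQ_DR = 337.0 cfs.
V = ΣQ_DR · Δt = 337.0 × 1800 s = 6.066 × 10^5 ft³.
Over A = 0.107 mi², depth = V / A = 2.44 in.

d ≈ 2.44 in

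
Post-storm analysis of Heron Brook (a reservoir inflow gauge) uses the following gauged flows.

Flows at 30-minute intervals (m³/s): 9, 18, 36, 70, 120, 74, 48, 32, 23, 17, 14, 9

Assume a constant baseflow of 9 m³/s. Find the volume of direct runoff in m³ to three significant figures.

V ≈ 6.52 × 10^5 m³

Direct-runoff ordinates (Q − Q_b): 0.0, 9.0, 27.0, 61.0, 111.0, 65.0, 39.0, 23.0, 14.0, 8.0, 5.0, 0.0 m³/s.
ΣQ_DR = 362.0 m³/s.
With Δt = 0.5 h = 1800 s, V = ΣQ_DR · Δt = 362.0 × 1800 = 6.52 × 10^5 m³.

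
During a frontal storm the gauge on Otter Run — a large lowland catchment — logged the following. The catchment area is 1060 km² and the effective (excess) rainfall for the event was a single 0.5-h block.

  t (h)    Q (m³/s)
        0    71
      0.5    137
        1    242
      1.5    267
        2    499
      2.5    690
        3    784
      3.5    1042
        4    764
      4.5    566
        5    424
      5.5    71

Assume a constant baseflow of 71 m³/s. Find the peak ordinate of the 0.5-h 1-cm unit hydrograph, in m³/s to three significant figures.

U_p ≈ 1220 m³/s

Direct runoff: 0.0, 66.0, 171.0, 196.0, 428.0, 619.0, 713.0, 971.0, 693.0, 495.0, 353.0, 0.0 m³/s; ΣQ_DR = 4705 m³/s, peak = 971.0 m³/s.
Runoff depth d = ΣQ_DR·Δt / A = 4705 × 1800 / (1060 km²) = 7.990 mm.
The 1-cm UH is the DRH scaled by (10 mm)/d, so U_p = 971.0 × 10/7.990 = 1220 m³/s.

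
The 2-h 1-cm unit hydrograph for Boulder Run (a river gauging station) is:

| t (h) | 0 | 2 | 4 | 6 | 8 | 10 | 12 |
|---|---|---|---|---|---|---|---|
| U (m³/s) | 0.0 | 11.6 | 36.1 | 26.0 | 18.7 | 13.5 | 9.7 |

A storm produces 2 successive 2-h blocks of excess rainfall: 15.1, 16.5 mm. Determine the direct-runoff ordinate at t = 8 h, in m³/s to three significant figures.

By discrete convolution, Q_j = Σ (P_i / 10 mm) · U_{j−i}.
At t = 8 h (j=4): Q = (15.1/10)·18.7 + (16.5/10)·26.0 = 71.1 m³/s.

Q ≈ 71.1 m³/s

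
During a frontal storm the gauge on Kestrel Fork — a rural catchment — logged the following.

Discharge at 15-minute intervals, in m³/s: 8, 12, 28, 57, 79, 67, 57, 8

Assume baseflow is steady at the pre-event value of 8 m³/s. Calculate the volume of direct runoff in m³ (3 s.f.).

Direct-runoff ordinates (Q − Q_b): 0.0, 4.0, 20.0, 49.0, 71.0, 59.0, 49.0, 0.0 m³/s.
ΣQ_DR = 252.0 m³/s.
With Δt = 0.25 h = 900 s, V = ΣQ_DR · Δt = 252.0 × 900 = 2.27 × 10^5 m³.

V ≈ 2.27 × 10^5 m³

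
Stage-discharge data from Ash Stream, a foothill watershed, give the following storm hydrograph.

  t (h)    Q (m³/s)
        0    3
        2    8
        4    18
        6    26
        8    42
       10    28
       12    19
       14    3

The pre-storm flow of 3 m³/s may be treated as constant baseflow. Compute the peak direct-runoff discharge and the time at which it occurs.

Q_p = 39.0 m³/s at t = 8 h

Subtracting baseflow gives direct-runoff ordinates: 0.0, 5.0, 15.0, 23.0, 39.0, 25.0, 16.0, 0.0 m³/s.
The maximum is 39.0 m³/s, occurring at the reading for t = 8 h.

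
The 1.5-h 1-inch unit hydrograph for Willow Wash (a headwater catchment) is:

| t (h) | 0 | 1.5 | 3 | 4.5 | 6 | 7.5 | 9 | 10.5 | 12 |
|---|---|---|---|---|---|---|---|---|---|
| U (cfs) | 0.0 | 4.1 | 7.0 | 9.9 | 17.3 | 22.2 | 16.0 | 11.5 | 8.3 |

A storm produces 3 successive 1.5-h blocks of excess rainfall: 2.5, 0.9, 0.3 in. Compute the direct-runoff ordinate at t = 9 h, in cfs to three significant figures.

Q ≈ 65.2 cfs

By discrete convolution, Q_j = Σ (P_i / 1 in) · U_{j−i}.
At t = 9 h (j=6): Q = (2.5/1)·16.0 + (0.9/1)·22.2 + (0.3/1)·17.3 = 65.2 cfs.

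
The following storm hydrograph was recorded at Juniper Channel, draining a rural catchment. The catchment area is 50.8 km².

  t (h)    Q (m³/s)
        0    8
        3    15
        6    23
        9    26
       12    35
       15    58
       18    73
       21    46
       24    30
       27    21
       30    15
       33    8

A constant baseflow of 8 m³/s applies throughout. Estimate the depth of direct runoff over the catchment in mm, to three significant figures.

d ≈ 55.7 mm

Direct runoff: 0.0, 7.0, 15.0, 18.0, 27.0, 50.0, 65.0, 38.0, 22.0, 13.0, 7.0, 0.0 m³/s; ΣQ_DR = 262.0 m³/s.
V = ΣQ_DR · Δt = 262.0 × 10800 s = 2.830 × 10^6 m³.
Over A = 50.8 km², depth = V / A = 55.7 mm.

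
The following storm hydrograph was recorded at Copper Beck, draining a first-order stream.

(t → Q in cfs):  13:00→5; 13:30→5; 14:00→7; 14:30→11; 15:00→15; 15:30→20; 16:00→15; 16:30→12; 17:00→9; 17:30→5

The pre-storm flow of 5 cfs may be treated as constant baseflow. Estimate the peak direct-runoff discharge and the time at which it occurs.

Subtracting baseflow gives direct-runoff ordinates: 0.0, 0.0, 2.0, 6.0, 10.0, 15.0, 10.0, 7.0, 4.0, 0.0 cfs.
The maximum is 15.0 cfs, occurring at the reading for t = 15:30.

Q_p = 15.0 cfs at t = 15:30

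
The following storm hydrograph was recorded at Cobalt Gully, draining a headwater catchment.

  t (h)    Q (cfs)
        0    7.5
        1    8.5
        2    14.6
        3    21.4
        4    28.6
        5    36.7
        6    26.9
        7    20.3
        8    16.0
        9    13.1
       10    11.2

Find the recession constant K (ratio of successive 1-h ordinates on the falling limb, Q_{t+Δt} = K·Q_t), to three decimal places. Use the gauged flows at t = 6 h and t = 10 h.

K ≈ 0.803

Using the recession-limb readings at t = 6 h and t = 10 h: Q falls from 26.9 to 11.2 cfs over 4 intervals.
K = (Q₂/Q₁)^(1/4) = (11.2/26.9)^(1/4) = 0.803.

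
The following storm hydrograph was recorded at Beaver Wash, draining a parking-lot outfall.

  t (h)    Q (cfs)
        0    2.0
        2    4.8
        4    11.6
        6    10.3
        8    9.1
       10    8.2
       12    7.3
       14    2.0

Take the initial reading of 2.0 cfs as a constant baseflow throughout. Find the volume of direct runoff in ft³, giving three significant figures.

V ≈ 2.83 × 10^5 ft³

Direct-runoff ordinates (Q − Q_b): 0.0, 2.8, 9.6, 8.3, 7.1, 6.2, 5.3, 0.0 cfs.
ΣQ_DR = 39.30 cfs.
With Δt = 2 h = 7200 s, V = ΣQ_DR · Δt = 39.30 × 7200 = 2.83 × 10^5 ft³.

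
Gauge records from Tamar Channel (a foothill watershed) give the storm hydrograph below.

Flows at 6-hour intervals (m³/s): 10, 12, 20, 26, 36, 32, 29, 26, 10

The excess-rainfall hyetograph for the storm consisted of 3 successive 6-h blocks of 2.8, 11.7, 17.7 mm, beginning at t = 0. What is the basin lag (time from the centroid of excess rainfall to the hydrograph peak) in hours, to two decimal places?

t_L ≈ 12.22 h

Centroid of excess rainfall: t_c = Σ P_i·t̄_i / ΣP_i = 11.7764 h (block centres at 3, 9, 15 h).
Hydrograph peak occurs at t = 24 h, so basin lag t_L = 24 − 11.7764 = 12.22 h.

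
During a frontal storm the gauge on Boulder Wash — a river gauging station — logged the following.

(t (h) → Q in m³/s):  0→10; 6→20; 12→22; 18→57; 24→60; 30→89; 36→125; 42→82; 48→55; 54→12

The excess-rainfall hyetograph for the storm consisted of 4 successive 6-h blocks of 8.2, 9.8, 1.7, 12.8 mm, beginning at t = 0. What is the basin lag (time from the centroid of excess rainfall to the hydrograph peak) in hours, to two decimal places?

t_L ≈ 23.47 h

Centroid of excess rainfall: t_c = Σ P_i·t̄_i / ΣP_i = 12.5262 h (block centres at 3, 9, 15, 21 h).
Hydrograph peak occurs at t = 36 h, so basin lag t_L = 36 − 12.5262 = 23.47 h.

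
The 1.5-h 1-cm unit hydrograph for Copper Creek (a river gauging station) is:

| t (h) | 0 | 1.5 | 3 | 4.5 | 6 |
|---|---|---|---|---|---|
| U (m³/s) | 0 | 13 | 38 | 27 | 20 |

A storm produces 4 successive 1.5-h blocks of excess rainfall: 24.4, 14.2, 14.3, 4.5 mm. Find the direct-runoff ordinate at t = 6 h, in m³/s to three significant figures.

By discrete convolution, Q_j = Σ (P_i / 10 mm) · U_{j−i}.
At t = 6 h (j=4): Q = (24.4/10)·20 + (14.2/10)·27 + (14.3/10)·38 + (4.5/10)·13 = 147 m³/s.

Q ≈ 147 m³/s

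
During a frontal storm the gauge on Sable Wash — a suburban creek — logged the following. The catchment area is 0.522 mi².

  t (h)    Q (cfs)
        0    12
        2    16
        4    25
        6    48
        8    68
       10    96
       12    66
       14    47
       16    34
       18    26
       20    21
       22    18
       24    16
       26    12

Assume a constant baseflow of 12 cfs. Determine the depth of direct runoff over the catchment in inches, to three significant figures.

Direct runoff: 0.0, 4.0, 13.0, 36.0, 56.0, 84.0, 54.0, 35.0, 22.0, 14.0, 9.0, 6.0, 4.0, 0.0 cfs; ΣQ_DR = 337.0 cfs.
V = ΣQ_DR · Δt = 337.0 × 7200 s = 2.426 × 10^6 ft³.
Over A = 0.522 mi², depth = V / A = 2.00 in.

d ≈ 2.00 in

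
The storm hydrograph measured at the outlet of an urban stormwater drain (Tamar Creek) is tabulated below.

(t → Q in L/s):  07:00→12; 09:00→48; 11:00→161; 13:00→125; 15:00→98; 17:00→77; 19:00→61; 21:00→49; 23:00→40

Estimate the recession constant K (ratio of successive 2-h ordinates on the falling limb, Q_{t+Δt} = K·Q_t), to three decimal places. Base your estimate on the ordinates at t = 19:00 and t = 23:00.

Using the recession-limb readings at t = 19:00 and t = 23:00: Q falls from 61 to 40 L/s over 2 intervals.
K = (Q₂/Q₁)^(1/2) = (40/61)^(1/2) = 0.810.

K ≈ 0.810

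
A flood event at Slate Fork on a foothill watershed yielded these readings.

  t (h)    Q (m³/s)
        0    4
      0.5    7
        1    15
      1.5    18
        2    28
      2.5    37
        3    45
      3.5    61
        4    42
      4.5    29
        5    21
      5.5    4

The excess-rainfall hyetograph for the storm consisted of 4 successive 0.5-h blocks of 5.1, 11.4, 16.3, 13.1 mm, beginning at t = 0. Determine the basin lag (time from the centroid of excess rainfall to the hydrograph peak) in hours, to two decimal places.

t_L ≈ 2.34 h

Centroid of excess rainfall: t_c = Σ P_i·t̄_i / ΣP_i = 1.1574 h (block centres at 0.25, 0.75, 1.25, 1.75 h).
Hydrograph peak occurs at t = 3.5 h, so basin lag t_L = 3.5 − 1.1574 = 2.34 h.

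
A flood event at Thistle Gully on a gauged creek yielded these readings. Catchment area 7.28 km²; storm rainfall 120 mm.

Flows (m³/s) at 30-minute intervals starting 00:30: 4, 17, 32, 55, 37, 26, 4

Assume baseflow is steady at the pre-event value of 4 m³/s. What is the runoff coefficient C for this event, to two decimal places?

C ≈ 0.30

ΣQ_DR = 147.0 m³/s; V = ΣQ_DR·Δt = 2.646 × 10^5 m³.
Runoff depth d = V / A = 36.35 mm.
C = d / P = 36.35 / 120 = 0.30.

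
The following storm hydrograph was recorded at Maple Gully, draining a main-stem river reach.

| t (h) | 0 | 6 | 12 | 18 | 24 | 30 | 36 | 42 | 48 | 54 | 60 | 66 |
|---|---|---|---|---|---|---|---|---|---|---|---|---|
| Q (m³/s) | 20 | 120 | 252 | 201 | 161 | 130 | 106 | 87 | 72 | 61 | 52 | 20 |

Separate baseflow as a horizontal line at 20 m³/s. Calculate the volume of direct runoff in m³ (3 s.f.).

Direct-runoff ordinates (Q − Q_b): 0.0, 100.0, 232.0, 181.0, 141.0, 110.0, 86.0, 67.0, 52.0, 41.0, 32.0, 0.0 m³/s.
ΣQ_DR = 1042 m³/s.
With Δt = 6 h = 21600 s, V = ΣQ_DR · Δt = 1042 × 21600 = 2.25 × 10^7 m³.

V ≈ 2.25 × 10^7 m³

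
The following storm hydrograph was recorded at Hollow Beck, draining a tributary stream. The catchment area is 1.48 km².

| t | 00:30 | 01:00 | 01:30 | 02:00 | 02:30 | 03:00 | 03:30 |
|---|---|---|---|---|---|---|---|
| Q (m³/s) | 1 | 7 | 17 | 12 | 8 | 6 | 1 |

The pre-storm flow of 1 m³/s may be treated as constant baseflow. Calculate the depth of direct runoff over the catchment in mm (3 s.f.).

d ≈ 54.7 mm

Direct runoff: 0.0, 6.0, 16.0, 11.0, 7.0, 5.0, 0.0 m³/s; ΣQ_DR = 45.00 m³/s.
V = ΣQ_DR · Δt = 45.00 × 1800 s = 81000 m³.
Over A = 1.48 km², depth = V / A = 54.7 mm.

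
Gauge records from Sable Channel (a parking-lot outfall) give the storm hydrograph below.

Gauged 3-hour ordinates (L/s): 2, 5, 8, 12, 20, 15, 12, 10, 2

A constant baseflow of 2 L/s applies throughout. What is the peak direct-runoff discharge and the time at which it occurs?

Subtracting baseflow gives direct-runoff ordinates: 0.0, 3.0, 6.0, 10.0, 18.0, 13.0, 10.0, 8.0, 0.0 L/s.
The maximum is 18.0 L/s, occurring at the reading for t = 12 h.

Q_p = 18.0 L/s at t = 12 h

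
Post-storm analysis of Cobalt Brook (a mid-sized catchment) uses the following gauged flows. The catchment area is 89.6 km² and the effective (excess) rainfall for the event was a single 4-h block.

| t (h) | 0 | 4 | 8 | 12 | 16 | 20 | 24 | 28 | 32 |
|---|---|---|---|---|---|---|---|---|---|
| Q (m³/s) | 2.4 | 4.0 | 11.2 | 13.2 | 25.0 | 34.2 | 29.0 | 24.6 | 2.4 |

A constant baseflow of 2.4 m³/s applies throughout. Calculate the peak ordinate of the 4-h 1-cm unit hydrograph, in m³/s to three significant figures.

Direct runoff: 0.0, 1.6, 8.8, 10.8, 22.6, 31.8, 26.6, 22.2, 0.0 m³/s; ΣQ_DR = 124.4 m³/s, peak = 31.8 m³/s.
Runoff depth d = ΣQ_DR·Δt / A = 124.4 × 14400 / (89.6 km²) = 19.99 mm.
The 1-cm UH is the DRH scaled by (10 mm)/d, so U_p = 31.8 × 10/19.99 = 15.9 m³/s.

U_p ≈ 15.9 m³/s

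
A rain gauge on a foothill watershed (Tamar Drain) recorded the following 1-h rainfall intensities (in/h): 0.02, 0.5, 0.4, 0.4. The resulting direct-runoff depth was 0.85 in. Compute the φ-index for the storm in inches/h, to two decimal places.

φ ≈ 0.15 in/h

Only the 3 blocks with intensity above φ contribute runoff: 0.5, 0.4, 0.4 in/h.
Σ(I−φ)·Δt = d  ⇒  (0.5+0.4+0.4 − 3φ)·1 = 0.85
φ = (1.300 − 0.85/1) / 3 = 0.15 in/h.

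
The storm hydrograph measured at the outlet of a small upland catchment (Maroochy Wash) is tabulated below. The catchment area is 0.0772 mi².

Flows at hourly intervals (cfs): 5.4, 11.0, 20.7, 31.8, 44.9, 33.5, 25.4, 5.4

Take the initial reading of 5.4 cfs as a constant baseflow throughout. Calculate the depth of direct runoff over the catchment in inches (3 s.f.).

d ≈ 2.71 in

Direct runoff: 0.0, 5.6, 15.3, 26.4, 39.5, 28.1, 20.0, 0.0 cfs; ΣQ_DR = 134.9 cfs.
V = ΣQ_DR · Δt = 134.9 × 3600 s = 4.856 × 10^5 ft³.
Over A = 0.0772 mi², depth = V / A = 2.71 in.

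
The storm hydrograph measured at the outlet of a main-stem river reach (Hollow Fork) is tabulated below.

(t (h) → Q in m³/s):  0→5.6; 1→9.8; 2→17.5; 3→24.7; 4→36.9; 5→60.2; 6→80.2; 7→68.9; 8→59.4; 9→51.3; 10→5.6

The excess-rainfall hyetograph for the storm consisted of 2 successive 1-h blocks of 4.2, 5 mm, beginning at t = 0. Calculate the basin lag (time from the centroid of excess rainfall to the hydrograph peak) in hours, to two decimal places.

Centroid of excess rainfall: t_c = Σ P_i·t̄_i / ΣP_i = 1.0435 h (block centres at 0.5, 1.5 h).
Hydrograph peak occurs at t = 6 h, so basin lag t_L = 6 − 1.0435 = 4.96 h.

t_L ≈ 4.96 h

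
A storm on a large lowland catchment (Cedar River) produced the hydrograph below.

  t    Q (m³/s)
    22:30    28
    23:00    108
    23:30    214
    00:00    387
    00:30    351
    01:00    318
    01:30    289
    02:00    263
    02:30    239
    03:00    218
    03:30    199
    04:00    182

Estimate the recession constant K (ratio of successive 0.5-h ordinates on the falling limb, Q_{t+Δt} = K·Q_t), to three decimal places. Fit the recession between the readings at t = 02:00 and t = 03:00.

K ≈ 0.910

Using the recession-limb readings at t = 02:00 and t = 03:00: Q falls from 263 to 218 m³/s over 2 intervals.
K = (Q₂/Q₁)^(1/2) = (218/263)^(1/2) = 0.910.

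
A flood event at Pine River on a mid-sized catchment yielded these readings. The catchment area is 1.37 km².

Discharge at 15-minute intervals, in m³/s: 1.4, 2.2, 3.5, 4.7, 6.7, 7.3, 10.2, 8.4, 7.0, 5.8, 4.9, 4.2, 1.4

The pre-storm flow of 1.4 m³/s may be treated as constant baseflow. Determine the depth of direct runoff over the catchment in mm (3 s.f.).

d ≈ 32.5 mm

Direct runoff: 0.0, 0.8, 2.1, 3.3, 5.3, 5.9, 8.8, 7.0, 5.6, 4.4, 3.5, 2.8, 0.0 m³/s; ΣQ_DR = 49.50 m³/s.
V = ΣQ_DR · Δt = 49.50 × 900 s = 44550 m³.
Over A = 1.37 km², depth = V / A = 32.5 mm.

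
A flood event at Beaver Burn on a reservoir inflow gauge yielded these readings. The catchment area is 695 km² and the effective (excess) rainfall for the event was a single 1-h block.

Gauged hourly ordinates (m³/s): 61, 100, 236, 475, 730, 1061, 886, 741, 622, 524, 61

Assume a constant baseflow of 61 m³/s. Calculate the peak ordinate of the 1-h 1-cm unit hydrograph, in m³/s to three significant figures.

U_p ≈ 400 m³/s

Direct runoff: 0.0, 39.0, 175.0, 414.0, 669.0, 1000.0, 825.0, 680.0, 561.0, 463.0, 0.0 m³/s; ΣQ_DR = 4826 m³/s, peak = 1000.0 m³/s.
Runoff depth d = ΣQ_DR·Δt / A = 4826 × 3600 / (695 km²) = 25.00 mm.
The 1-cm UH is the DRH scaled by (10 mm)/d, so U_p = 1000.0 × 10/25.00 = 400 m³/s.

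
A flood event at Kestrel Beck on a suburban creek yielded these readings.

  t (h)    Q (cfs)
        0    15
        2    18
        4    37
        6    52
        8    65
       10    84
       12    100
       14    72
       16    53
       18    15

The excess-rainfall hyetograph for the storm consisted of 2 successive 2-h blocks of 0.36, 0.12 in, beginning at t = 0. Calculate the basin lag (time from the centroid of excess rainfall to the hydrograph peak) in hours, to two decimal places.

Centroid of excess rainfall: t_c = Σ P_i·t̄_i / ΣP_i = 1.5000 h (block centres at 1, 3 h).
Hydrograph peak occurs at t = 12 h, so basin lag t_L = 12 − 1.5000 = 10.50 h.

t_L ≈ 10.50 h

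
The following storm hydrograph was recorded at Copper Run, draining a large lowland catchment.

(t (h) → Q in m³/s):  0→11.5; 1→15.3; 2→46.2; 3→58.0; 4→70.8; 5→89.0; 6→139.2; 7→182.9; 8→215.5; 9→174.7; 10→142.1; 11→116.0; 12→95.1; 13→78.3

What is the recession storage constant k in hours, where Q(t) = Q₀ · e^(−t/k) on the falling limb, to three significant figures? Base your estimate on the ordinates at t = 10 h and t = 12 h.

On the falling limb, Q drops from 142.1 to 95.1 m³/s between t = 10 h and t = 12 h (Δt = 2 h).
k = −Δt / ln(Q₂/Q₁) = −2 / ln(95.1/142.1) = 4.98 h.

k ≈ 4.98 h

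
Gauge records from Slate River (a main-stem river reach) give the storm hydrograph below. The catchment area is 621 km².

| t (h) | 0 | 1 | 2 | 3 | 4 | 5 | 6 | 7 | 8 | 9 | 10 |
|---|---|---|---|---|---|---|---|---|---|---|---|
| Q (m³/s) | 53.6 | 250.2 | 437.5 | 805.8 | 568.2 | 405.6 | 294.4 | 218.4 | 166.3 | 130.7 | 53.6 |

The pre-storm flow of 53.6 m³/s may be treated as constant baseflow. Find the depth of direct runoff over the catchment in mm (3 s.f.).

d ≈ 16.2 mm

Direct runoff: 0.0, 196.6, 383.9, 752.2, 514.6, 352.0, 240.8, 164.8, 112.7, 77.1, 0.0 m³/s; ΣQ_DR = 2795 m³/s.
V = ΣQ_DR · Δt = 2795 × 3600 s = 1.006 × 10^7 m³.
Over A = 621 km², depth = V / A = 16.2 mm.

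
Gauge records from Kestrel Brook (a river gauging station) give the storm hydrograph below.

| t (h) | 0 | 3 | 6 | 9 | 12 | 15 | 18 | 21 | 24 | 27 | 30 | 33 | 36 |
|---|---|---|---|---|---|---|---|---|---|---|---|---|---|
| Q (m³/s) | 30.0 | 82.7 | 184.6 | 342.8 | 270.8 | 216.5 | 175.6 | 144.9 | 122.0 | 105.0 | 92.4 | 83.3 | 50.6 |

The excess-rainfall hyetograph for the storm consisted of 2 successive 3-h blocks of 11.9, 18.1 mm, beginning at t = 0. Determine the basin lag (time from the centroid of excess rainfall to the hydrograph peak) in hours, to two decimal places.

Centroid of excess rainfall: t_c = Σ P_i·t̄_i / ΣP_i = 3.3100 h (block centres at 1.5, 4.5 h).
Hydrograph peak occurs at t = 9 h, so basin lag t_L = 9 − 3.3100 = 5.69 h.

t_L ≈ 5.69 h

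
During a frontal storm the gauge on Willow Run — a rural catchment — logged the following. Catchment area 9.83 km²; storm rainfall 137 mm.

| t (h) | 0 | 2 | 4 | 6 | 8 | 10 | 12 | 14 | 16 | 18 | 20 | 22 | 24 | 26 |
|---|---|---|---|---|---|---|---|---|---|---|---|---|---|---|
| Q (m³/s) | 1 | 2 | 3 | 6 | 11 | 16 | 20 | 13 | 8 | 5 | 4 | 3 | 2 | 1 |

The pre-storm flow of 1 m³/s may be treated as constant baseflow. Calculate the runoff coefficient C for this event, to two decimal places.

C ≈ 0.43

ΣQ_DR = 81.00 m³/s; V = ΣQ_DR·Δt = 5.832 × 10^5 m³.
Runoff depth d = V / A = 59.33 mm.
C = d / P = 59.33 / 137 = 0.43.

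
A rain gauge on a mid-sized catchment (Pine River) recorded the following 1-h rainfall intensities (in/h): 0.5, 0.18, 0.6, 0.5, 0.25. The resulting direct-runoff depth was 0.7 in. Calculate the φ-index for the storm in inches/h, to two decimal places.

Only the 3 blocks with intensity above φ contribute runoff: 0.5, 0.6, 0.5 in/h.
Σ(I−φ)·Δt = d  ⇒  (0.5+0.6+0.5 − 3φ)·1 = 0.7
φ = (1.600 − 0.7/1) / 3 = 0.30 in/h.

φ ≈ 0.30 in/h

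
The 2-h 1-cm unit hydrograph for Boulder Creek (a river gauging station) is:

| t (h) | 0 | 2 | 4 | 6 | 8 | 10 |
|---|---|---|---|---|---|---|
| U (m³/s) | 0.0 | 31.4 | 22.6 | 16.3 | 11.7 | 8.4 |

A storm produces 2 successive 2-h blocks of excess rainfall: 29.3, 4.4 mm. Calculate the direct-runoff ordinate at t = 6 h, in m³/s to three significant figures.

Q ≈ 57.7 m³/s

By discrete convolution, Q_j = Σ (P_i / 10 mm) · U_{j−i}.
At t = 6 h (j=3): Q = (29.3/10)·16.3 + (4.4/10)·22.6 = 57.7 m³/s.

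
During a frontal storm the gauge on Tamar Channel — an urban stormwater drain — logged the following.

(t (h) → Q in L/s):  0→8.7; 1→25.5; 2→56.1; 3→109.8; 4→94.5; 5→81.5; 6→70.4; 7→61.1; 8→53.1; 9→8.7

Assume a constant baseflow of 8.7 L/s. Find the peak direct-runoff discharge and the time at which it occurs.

Q_p = 101.1 L/s at t = 3 h

Subtracting baseflow gives direct-runoff ordinates: 0.0, 16.8, 47.4, 101.1, 85.8, 72.8, 61.7, 52.4, 44.4, 0.0 L/s.
The maximum is 101.1 L/s, occurring at the reading for t = 3 h.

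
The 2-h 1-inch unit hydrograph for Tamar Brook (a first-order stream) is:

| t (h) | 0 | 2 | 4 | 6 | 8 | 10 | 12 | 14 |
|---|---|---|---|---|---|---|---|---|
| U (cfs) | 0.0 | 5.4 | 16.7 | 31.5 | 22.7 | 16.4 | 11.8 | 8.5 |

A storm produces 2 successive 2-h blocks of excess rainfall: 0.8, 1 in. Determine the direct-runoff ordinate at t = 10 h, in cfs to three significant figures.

Q ≈ 35.8 cfs

By discrete convolution, Q_j = Σ (P_i / 1 in) · U_{j−i}.
At t = 10 h (j=5): Q = (0.8/1)·16.4 + (1/1)·22.7 = 35.8 cfs.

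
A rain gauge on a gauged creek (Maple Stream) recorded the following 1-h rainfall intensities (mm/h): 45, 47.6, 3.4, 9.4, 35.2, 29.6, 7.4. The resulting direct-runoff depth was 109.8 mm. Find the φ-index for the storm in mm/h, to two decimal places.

φ ≈ 11.90 mm/h

Only the 4 blocks with intensity above φ contribute runoff: 45, 47.6, 35.2, 29.6 mm/h.
Σ(I−φ)·Δt = d  ⇒  (45+47.6+35.2+29.6 − 4φ)·1 = 109.8
φ = (157.4 − 109.8/1) / 4 = 11.90 mm/h.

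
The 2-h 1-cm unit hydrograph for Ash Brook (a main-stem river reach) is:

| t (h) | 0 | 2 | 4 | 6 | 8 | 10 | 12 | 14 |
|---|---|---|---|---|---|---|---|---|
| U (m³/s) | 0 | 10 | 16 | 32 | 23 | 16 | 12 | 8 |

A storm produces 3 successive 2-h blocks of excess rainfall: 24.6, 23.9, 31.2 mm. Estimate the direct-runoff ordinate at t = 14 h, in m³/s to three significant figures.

Q ≈ 98.3 m³/s

By discrete convolution, Q_j = Σ (P_i / 10 mm) · U_{j−i}.
At t = 14 h (j=7): Q = (24.6/10)·8 + (23.9/10)·12 + (31.2/10)·16 = 98.3 m³/s.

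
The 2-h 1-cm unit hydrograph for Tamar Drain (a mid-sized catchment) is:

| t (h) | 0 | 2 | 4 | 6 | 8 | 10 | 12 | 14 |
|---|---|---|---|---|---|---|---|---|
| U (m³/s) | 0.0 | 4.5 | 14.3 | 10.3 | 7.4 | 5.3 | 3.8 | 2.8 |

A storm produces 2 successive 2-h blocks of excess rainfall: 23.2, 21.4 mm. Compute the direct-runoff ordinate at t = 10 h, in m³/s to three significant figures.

By discrete convolution, Q_j = Σ (P_i / 10 mm) · U_{j−i}.
At t = 10 h (j=5): Q = (23.2/10)·5.3 + (21.4/10)·7.4 = 28.1 m³/s.

Q ≈ 28.1 m³/s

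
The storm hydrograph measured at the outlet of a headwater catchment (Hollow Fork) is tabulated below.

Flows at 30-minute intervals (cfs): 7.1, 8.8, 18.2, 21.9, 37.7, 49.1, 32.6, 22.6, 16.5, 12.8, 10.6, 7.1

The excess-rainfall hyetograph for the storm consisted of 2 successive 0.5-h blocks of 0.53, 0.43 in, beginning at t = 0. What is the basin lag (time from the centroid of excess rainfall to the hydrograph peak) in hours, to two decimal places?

Centroid of excess rainfall: t_c = Σ P_i·t̄_i / ΣP_i = 0.4740 h (block centres at 0.25, 0.75 h).
Hydrograph peak occurs at t = 2.5 h, so basin lag t_L = 2.5 − 0.4740 = 2.03 h.

t_L ≈ 2.03 h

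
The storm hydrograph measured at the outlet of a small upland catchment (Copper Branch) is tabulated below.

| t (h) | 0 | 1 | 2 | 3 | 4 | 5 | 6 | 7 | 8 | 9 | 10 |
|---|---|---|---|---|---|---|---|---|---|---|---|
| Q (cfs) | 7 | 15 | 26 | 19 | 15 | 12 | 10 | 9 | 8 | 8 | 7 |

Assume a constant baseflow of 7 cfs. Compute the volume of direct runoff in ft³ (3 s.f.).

V ≈ 2.12 × 10^5 ft³

Direct-runoff ordinates (Q − Q_b): 0.0, 8.0, 19.0, 12.0, 8.0, 5.0, 3.0, 2.0, 1.0, 1.0, 0.0 cfs.
ΣQ_DR = 59.00 cfs.
With Δt = 1 h = 3600 s, V = ΣQ_DR · Δt = 59.00 × 3600 = 2.12 × 10^5 ft³.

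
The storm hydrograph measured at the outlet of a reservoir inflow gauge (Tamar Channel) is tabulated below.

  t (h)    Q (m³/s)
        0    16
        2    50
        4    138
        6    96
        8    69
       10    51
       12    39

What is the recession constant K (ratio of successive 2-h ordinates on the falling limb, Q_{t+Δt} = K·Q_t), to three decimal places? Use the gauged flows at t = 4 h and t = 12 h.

Using the recession-limb readings at t = 4 h and t = 12 h: Q falls from 138 to 39 m³/s over 4 intervals.
K = (Q₂/Q₁)^(1/4) = (39/138)^(1/4) = 0.729.

K ≈ 0.729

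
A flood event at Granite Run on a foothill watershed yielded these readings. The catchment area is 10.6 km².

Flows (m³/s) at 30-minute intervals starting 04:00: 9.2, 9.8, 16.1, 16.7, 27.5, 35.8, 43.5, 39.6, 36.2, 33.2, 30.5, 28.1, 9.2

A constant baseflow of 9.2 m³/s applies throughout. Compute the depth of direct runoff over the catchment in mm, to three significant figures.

d ≈ 36.6 mm

Direct runoff: 0.0, 0.6, 6.9, 7.5, 18.3, 26.6, 34.3, 30.4, 27.0, 24.0, 21.3, 18.9, 0.0 m³/s; ΣQ_DR = 215.8 m³/s.
V = ΣQ_DR · Δt = 215.8 × 1800 s = 3.884 × 10^5 m³.
Over A = 10.6 km², depth = V / A = 36.6 mm.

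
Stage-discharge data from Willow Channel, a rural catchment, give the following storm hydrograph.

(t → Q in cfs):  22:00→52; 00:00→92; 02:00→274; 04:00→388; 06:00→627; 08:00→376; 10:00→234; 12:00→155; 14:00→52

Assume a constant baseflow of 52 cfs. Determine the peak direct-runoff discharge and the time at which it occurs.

Subtracting baseflow gives direct-runoff ordinates: 0.0, 40.0, 222.0, 336.0, 575.0, 324.0, 182.0, 103.0, 0.0 cfs.
The maximum is 575.0 cfs, occurring at the reading for t = 06:00.

Q_p = 575.0 cfs at t = 06:00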